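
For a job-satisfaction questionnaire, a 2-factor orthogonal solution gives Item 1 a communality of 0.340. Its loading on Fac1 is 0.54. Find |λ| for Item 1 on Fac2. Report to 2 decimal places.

0.22

Under orthogonal rotation h² = Σλ², so λ_Fac2² = h² − (0.2916) = 0.340 − 0.2916 = 0.0484.
|λ| = √0.0484 = 0.2200.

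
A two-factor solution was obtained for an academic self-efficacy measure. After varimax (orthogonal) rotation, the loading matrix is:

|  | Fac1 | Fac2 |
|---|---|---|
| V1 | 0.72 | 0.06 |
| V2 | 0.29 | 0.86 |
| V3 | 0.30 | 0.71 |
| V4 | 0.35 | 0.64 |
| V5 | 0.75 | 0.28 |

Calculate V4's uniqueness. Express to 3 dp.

0.468

h² = 0.35² + 0.64² = 0.1225 + 0.4096 = 0.5321
Uniqueness u² = 1 − h² = 1 − 0.5321 = 0.4679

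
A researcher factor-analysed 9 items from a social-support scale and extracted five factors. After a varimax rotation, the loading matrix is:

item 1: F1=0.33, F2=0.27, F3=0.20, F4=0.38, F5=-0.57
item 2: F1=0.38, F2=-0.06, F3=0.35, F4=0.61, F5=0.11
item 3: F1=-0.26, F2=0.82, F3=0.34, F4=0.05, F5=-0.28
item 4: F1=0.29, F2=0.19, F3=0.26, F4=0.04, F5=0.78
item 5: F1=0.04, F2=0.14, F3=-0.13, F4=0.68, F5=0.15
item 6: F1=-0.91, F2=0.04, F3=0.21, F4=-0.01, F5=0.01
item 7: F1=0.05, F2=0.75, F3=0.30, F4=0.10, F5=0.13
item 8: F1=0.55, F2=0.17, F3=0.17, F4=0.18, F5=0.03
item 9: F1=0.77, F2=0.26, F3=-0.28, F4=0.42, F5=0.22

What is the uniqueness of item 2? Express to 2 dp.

h² = 0.38² + (-0.06)² + 0.35² + 0.61² + 0.11² = 0.1444 + 0.0036 + 0.1225 + 0.3721 + 0.0121 = 0.6547
Uniqueness u² = 1 − h² = 1 − 0.6547 = 0.3453

0.35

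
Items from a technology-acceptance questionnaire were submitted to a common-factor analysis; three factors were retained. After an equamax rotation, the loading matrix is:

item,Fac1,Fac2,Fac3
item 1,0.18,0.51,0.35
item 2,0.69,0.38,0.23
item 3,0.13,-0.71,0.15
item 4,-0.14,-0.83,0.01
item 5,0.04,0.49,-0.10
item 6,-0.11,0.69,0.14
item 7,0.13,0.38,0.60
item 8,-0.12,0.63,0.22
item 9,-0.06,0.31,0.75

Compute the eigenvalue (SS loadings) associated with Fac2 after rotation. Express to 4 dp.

SS loadings for Fac2 = 0.51² + 0.38² + (-0.71)² + (-0.83)² + 0.49² + 0.69² + 0.38² + 0.63² + 0.31² = 0.2601 + 0.1444 + 0.5041 + 0.6889 + 0.2401 + 0.4761 + 0.1444 + 0.3969 + 0.0961 = 2.9511

2.9511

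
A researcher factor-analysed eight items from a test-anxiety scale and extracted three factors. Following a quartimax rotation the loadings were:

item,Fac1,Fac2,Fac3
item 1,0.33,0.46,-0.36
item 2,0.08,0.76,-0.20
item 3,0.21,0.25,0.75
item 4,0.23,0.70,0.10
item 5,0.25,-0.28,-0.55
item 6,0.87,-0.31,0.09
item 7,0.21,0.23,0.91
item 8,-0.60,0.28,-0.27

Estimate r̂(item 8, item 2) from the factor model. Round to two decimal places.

r̂ = Σ λ_i·λ_j across factors = (-0.60)(0.08) + (0.28)(0.76) + (-0.27)(-0.20)
  = -0.0480 +0.2128 +0.0540 = 0.2188

0.22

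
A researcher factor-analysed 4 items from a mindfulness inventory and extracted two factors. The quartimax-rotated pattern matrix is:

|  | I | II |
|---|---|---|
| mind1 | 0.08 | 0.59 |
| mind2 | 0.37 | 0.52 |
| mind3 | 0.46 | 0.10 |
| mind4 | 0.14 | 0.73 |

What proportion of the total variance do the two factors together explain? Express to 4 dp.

SS loadings by factor: 0.3745, 1.1614; total = 1.5359.
Total variance with 4 standardized items is 4, so the solution explains 1.5359/4 = 0.3840.

0.3840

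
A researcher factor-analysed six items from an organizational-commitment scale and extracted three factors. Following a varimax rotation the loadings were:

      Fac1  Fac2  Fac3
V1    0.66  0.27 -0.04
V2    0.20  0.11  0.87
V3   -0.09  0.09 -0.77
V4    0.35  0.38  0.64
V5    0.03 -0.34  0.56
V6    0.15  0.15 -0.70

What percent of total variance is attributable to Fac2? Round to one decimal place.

SS loadings for Fac2 = 0.27² + 0.11² + 0.09² + 0.38² + (-0.34)² + 0.15² = 0.3756
With 6 standardized items, total variance = 6. Proportion = 0.3756/6 = 0.0626 → 6.26%.

6.3%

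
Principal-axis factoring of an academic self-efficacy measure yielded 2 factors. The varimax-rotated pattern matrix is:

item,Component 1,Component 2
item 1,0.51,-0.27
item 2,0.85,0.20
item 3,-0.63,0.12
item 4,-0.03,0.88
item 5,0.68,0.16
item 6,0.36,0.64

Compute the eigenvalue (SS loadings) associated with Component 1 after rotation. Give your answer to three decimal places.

1.972

SS loadings for Component 1 = 0.51² + 0.85² + (-0.63)² + (-0.03)² + 0.68² + 0.36² = 0.2601 + 0.7225 + 0.3969 + 0.0009 + 0.4624 + 0.1296 = 1.9724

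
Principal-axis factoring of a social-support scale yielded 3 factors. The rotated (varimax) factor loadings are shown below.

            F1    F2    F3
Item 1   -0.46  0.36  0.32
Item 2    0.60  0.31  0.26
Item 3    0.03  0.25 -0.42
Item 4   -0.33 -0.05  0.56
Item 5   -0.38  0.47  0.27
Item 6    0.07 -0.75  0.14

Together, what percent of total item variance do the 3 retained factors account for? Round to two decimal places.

44.29%

SS loadings by factor: 0.8307, 1.0741, 0.7525; total = 2.6573.
Total variance with 6 standardized items is 6, so the solution explains 2.6573/6 = 0.4429 = 44.29%.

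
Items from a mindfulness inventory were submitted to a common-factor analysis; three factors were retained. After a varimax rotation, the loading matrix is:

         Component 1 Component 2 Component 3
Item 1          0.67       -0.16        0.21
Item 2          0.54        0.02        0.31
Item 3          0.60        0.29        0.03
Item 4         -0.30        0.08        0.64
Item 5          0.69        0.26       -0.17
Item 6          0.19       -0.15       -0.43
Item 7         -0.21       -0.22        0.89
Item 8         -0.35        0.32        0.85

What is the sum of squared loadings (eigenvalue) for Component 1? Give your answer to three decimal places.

1.869

SS loadings for Component 1 = 0.67² + 0.54² + 0.60² + (-0.30)² + 0.69² + 0.19² + (-0.21)² + (-0.35)² = 0.4489 + 0.2916 + 0.3600 + 0.0900 + 0.4761 + 0.0361 + 0.0441 + 0.1225 = 1.8693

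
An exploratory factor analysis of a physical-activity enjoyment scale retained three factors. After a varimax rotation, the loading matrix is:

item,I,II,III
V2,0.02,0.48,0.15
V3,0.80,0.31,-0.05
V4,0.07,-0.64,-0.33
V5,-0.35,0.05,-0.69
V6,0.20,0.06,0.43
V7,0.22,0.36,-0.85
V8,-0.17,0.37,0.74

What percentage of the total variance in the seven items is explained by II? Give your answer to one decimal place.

SS loadings for II = 0.48² + 0.31² + (-0.64)² + 0.05² + 0.06² + 0.36² + 0.37² = 1.0087
With 7 standardized items, total variance = 7. Proportion = 1.0087/7 = 0.1441 → 14.41%.

14.4%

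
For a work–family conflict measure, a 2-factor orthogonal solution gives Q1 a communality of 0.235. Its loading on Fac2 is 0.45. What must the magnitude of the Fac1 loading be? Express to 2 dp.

0.18

Under orthogonal rotation h² = Σλ², so λ_Fac1² = h² − (0.2025) = 0.235 − 0.2025 = 0.0325.
|λ| = √0.0325 = 0.1803.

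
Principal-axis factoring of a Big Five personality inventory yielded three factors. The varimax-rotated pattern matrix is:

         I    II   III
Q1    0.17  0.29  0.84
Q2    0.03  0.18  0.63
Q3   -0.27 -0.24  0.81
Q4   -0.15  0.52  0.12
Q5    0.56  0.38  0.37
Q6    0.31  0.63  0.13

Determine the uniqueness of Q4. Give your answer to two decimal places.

0.69

h² = (-0.15)² + 0.52² + 0.12² = 0.0225 + 0.2704 + 0.0144 = 0.3073
Uniqueness u² = 1 − h² = 1 − 0.3073 = 0.6927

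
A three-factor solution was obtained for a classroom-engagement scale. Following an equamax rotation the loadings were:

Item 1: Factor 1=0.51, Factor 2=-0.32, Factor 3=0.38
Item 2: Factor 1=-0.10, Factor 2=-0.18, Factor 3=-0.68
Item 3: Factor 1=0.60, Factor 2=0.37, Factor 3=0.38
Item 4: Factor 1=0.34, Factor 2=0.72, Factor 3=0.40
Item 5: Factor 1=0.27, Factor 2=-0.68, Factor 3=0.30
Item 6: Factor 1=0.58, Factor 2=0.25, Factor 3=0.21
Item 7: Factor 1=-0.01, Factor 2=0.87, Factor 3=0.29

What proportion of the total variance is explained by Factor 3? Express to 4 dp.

SS loadings for Factor 3 = 0.38² + (-0.68)² + 0.38² + 0.40² + 0.30² + 0.21² + 0.29² = 1.1294
Proportion of variance = 1.1294 / 7 = 0.1613.

0.1613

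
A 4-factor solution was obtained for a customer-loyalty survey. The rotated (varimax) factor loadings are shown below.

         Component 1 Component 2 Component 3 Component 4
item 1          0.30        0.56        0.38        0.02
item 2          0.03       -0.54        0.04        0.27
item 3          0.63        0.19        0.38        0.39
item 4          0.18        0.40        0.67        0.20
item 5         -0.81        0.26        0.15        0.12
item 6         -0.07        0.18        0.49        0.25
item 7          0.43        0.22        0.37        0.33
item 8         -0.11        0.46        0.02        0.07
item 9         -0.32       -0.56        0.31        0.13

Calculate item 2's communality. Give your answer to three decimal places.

h² = 0.03² + (-0.54)² + 0.04² + 0.27² = 0.0009 + 0.2916 + 0.0016 + 0.0729 = 0.3670

0.367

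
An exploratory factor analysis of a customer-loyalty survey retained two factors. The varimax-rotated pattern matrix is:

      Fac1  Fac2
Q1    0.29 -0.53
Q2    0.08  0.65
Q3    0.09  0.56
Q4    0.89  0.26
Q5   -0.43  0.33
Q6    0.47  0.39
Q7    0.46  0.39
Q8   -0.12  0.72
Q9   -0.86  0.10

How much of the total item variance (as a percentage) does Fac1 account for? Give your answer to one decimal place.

SS loadings for Fac1 = 0.29² + 0.08² + 0.09² + 0.89² + (-0.43)² + 0.47² + 0.46² + (-0.12)² + (-0.86)² = 2.2621
With 9 standardized items, total variance = 9. Proportion = 2.2621/9 = 0.2513 → 25.13%.

25.1%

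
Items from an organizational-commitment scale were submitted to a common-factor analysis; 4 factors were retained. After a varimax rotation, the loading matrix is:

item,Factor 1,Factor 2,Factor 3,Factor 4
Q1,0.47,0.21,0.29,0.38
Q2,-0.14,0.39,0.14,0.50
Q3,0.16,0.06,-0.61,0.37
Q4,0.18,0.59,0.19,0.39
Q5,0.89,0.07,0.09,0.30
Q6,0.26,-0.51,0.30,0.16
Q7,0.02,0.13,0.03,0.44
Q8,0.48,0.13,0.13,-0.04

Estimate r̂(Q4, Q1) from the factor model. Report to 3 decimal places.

r̂ = Σ λ_i·λ_j across factors = (0.18)(0.47) + (0.59)(0.21) + (0.19)(0.29) + (0.39)(0.38)
  = +0.0846 +0.1239 +0.0551 +0.1482 = 0.4118

0.412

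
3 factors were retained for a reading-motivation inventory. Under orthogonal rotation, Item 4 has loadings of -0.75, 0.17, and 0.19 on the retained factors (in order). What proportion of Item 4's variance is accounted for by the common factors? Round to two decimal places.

0.63

h² = (-0.75)² + 0.17² + 0.19² = 0.5625 + 0.0289 + 0.0361 = 0.6275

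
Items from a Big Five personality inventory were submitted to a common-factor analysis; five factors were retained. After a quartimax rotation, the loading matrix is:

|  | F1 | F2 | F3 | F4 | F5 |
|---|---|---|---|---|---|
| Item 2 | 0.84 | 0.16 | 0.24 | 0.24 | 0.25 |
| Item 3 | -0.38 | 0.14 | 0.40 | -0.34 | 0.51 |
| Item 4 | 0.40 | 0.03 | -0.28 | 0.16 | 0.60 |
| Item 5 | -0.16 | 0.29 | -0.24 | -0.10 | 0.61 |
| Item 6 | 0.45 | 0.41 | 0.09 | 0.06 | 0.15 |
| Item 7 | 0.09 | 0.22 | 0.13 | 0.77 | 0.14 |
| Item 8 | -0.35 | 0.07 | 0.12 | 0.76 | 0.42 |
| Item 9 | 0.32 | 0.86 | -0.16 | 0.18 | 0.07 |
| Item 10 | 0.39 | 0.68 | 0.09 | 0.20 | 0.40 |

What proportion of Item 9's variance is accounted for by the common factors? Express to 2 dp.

h² = 0.32² + 0.86² + (-0.16)² + 0.18² + 0.07² = 0.1024 + 0.7396 + 0.0256 + 0.0324 + 0.0049 = 0.9049

0.90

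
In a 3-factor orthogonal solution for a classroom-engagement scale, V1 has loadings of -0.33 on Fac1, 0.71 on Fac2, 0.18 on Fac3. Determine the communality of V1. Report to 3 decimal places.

0.645

h² = (-0.33)² + 0.71² + 0.18² = 0.1089 + 0.5041 + 0.0324 = 0.6454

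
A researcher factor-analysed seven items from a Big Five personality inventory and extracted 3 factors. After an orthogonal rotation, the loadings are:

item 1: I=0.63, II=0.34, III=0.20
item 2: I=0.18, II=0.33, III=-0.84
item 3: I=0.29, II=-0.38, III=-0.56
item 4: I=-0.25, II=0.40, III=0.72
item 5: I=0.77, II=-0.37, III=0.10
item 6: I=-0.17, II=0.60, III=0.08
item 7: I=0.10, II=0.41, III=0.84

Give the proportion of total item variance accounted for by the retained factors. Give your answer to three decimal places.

0.672

SS loadings by factor: 1.2077, 1.1939, 2.2996; total = 4.7012.
Total variance with 7 standardized items is 7, so the solution explains 4.7012/7 = 0.6716.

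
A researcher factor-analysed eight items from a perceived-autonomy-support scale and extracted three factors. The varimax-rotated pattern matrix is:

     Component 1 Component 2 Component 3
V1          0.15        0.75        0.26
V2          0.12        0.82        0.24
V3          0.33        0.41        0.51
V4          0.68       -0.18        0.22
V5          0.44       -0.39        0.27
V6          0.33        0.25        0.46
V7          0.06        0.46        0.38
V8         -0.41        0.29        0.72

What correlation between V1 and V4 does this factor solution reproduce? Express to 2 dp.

0.02

r̂ = Σ λ_i·λ_j across factors = (0.15)(0.68) + (0.75)(-0.18) + (0.26)(0.22)
  = +0.1020 -0.1350 +0.0572 = 0.0242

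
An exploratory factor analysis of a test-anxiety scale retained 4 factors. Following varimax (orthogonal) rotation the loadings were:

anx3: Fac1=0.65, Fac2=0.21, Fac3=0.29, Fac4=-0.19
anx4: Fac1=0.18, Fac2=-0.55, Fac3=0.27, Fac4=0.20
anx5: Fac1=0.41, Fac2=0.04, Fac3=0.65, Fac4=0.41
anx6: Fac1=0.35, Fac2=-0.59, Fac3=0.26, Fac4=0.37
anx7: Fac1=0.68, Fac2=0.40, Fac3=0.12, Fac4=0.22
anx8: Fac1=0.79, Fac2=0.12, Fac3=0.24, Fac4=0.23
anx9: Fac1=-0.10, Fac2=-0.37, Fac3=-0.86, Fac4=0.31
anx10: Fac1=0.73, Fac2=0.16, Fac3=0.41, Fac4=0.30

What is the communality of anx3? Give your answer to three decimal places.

0.587

h² = 0.65² + 0.21² + 0.29² + (-0.19)² = 0.4225 + 0.0441 + 0.0841 + 0.0361 = 0.5868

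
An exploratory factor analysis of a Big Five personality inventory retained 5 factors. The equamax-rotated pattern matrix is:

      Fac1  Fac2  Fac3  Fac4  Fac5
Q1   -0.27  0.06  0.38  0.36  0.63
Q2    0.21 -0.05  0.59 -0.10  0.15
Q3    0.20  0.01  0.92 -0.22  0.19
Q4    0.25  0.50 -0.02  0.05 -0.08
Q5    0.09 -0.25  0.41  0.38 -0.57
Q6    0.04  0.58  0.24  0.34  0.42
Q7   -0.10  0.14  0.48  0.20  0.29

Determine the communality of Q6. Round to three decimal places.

0.688

h² = 0.04² + 0.58² + 0.24² + 0.34² + 0.42² = 0.0016 + 0.3364 + 0.0576 + 0.1156 + 0.1764 = 0.6876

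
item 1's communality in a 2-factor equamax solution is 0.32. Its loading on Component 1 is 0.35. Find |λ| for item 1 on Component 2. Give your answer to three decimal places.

Under orthogonal rotation h² = Σλ², so λ_Component 2² = h² − (0.1225) = 0.32 − 0.1225 = 0.1975.
|λ| = √0.1975 = 0.4444.

0.444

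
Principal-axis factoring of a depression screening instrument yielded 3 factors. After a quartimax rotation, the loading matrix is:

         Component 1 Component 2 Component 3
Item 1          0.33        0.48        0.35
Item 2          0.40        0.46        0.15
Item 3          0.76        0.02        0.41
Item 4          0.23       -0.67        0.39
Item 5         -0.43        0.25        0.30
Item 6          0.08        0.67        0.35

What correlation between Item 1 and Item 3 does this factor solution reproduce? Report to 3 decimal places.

0.404

r̂ = Σ λ_i·λ_j across factors = (0.33)(0.76) + (0.48)(0.02) + (0.35)(0.41)
  = +0.2508 +0.0096 +0.1435 = 0.4039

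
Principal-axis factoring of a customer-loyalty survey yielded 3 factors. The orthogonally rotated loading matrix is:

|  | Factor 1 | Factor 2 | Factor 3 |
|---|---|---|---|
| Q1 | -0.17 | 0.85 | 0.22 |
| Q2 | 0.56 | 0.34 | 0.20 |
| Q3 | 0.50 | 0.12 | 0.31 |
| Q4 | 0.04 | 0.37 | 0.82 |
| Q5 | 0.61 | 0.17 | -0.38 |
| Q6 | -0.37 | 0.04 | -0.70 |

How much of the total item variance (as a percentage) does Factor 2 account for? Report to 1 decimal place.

17.0%

SS loadings for Factor 2 = 0.85² + 0.34² + 0.12² + 0.37² + 0.17² + 0.04² = 1.0199
With 6 standardized items, total variance = 6. Proportion = 1.0199/6 = 0.1700 → 17.00%.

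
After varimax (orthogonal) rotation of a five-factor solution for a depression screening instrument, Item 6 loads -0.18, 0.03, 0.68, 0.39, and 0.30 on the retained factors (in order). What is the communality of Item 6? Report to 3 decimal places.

h² = (-0.18)² + 0.03² + 0.68² + 0.39² + 0.30² = 0.0324 + 0.0009 + 0.4624 + 0.1521 + 0.0900 = 0.7378

0.738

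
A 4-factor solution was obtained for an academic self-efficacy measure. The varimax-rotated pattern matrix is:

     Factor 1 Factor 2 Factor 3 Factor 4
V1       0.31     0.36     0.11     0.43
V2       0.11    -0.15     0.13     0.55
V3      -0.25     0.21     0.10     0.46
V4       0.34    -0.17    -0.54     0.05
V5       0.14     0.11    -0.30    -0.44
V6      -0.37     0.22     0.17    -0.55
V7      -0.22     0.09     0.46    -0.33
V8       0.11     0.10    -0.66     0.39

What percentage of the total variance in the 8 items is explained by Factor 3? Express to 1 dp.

SS loadings for Factor 3 = 0.11² + 0.13² + 0.10² + (-0.54)² + (-0.30)² + 0.17² + 0.46² + (-0.66)² = 1.0967
With 8 standardized items, total variance = 8. Proportion = 1.0967/8 = 0.1371 → 13.71%.

13.7%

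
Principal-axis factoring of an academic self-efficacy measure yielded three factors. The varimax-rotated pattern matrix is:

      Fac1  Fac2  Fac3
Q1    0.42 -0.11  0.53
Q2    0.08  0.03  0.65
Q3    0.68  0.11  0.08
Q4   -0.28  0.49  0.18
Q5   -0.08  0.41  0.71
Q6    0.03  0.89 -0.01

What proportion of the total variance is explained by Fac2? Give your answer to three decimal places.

SS loadings for Fac2 = (-0.11)² + 0.03² + 0.11² + 0.49² + 0.41² + 0.89² = 1.2254
Proportion of variance = 1.2254 / 6 = 0.2042.

0.204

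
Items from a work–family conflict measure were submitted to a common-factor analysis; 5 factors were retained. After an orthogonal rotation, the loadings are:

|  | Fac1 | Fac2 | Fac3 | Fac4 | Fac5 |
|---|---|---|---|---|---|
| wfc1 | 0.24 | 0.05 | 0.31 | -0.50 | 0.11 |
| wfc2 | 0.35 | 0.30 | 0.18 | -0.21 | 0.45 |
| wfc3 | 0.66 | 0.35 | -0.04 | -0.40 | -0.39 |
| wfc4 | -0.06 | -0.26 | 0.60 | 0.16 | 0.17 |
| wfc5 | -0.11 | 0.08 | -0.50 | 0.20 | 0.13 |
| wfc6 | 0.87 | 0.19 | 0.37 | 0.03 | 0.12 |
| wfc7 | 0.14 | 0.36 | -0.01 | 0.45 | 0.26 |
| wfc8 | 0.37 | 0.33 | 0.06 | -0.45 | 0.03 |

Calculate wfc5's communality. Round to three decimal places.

0.325

h² = (-0.11)² + 0.08² + (-0.50)² + 0.20² + 0.13² = 0.0121 + 0.0064 + 0.2500 + 0.0400 + 0.0169 = 0.3254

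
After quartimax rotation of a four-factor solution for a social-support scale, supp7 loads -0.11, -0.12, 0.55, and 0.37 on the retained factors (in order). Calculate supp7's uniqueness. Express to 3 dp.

0.534

h² = (-0.11)² + (-0.12)² + 0.55² + 0.37² = 0.0121 + 0.0144 + 0.3025 + 0.1369 = 0.4659
Uniqueness u² = 1 − h² = 1 − 0.4659 = 0.5341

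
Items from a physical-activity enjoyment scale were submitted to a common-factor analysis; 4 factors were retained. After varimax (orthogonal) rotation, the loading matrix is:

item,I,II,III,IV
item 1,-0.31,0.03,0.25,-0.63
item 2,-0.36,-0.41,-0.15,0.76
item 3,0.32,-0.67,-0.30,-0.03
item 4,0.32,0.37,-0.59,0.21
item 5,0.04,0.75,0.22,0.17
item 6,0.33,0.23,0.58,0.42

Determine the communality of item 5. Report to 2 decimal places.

0.64

h² = 0.04² + 0.75² + 0.22² + 0.17² = 0.0016 + 0.5625 + 0.0484 + 0.0289 = 0.6414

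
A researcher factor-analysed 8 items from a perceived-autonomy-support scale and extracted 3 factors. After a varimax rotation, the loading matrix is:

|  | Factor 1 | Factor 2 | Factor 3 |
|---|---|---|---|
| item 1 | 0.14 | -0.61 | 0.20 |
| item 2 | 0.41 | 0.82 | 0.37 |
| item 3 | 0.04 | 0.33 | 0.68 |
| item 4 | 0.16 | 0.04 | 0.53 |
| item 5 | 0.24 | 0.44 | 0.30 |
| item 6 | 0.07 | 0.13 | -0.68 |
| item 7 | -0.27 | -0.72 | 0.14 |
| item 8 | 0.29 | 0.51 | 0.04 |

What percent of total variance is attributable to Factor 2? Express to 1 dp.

SS loadings for Factor 2 = (-0.61)² + 0.82² + 0.33² + 0.04² + 0.44² + 0.13² + (-0.72)² + 0.51² = 2.1440
With 8 standardized items, total variance = 8. Proportion = 2.1440/8 = 0.2680 → 26.80%.

26.8%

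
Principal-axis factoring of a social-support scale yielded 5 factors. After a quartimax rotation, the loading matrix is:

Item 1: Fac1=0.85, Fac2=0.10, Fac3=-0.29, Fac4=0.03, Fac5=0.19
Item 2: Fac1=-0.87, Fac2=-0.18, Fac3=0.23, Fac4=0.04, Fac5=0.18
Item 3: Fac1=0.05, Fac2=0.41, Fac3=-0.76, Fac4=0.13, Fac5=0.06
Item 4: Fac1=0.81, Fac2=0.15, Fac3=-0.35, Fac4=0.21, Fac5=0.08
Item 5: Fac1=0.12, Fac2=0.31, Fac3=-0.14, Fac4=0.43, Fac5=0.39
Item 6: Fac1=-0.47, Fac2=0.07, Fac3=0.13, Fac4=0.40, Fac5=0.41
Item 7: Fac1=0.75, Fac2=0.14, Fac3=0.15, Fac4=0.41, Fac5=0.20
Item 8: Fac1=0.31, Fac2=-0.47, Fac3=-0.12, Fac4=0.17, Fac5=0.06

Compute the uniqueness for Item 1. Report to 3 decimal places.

0.146

h² = 0.85² + 0.10² + (-0.29)² + 0.03² + 0.19² = 0.7225 + 0.0100 + 0.0841 + 0.0009 + 0.0361 = 0.8536
Uniqueness u² = 1 − h² = 1 − 0.8536 = 0.1464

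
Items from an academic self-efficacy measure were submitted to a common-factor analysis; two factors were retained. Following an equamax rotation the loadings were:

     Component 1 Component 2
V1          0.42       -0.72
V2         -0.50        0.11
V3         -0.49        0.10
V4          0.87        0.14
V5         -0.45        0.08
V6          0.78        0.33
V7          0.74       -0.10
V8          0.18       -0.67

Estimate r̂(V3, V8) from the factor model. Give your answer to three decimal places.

-0.155

r̂ = Σ λ_i·λ_j across factors = (-0.49)(0.18) + (0.10)(-0.67)
  = -0.0882 -0.0670 = -0.1552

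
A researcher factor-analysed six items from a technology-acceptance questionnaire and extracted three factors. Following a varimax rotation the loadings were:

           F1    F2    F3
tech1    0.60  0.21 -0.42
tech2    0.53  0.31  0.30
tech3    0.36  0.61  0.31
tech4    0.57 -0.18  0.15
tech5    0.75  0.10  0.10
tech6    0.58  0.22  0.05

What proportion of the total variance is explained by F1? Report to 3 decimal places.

0.332

SS loadings for F1 = 0.60² + 0.53² + 0.36² + 0.57² + 0.75² + 0.58² = 1.9943
Proportion of variance = 1.9943 / 6 = 0.3324.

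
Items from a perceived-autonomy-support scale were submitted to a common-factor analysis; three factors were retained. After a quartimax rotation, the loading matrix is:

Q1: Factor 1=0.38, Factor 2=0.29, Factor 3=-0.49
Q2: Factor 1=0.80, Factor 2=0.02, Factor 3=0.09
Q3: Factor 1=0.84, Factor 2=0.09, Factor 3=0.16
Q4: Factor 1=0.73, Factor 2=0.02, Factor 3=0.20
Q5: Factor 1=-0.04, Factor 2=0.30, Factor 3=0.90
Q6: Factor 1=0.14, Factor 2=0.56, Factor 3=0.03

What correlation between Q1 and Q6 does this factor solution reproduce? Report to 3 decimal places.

r̂ = Σ λ_i·λ_j across factors = (0.38)(0.14) + (0.29)(0.56) + (-0.49)(0.03)
  = +0.0532 +0.1624 -0.0147 = 0.2009

0.201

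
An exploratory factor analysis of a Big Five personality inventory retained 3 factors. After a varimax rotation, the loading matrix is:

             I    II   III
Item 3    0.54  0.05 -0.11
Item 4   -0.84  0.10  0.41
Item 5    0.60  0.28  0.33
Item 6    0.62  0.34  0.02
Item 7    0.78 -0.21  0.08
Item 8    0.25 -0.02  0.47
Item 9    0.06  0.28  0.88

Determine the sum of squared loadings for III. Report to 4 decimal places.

SS loadings for III = (-0.11)² + 0.41² + 0.33² + 0.02² + 0.08² + 0.47² + 0.88² = 0.0121 + 0.1681 + 0.1089 + 0.0004 + 0.0064 + 0.2209 + 0.7744 = 1.2912

1.2912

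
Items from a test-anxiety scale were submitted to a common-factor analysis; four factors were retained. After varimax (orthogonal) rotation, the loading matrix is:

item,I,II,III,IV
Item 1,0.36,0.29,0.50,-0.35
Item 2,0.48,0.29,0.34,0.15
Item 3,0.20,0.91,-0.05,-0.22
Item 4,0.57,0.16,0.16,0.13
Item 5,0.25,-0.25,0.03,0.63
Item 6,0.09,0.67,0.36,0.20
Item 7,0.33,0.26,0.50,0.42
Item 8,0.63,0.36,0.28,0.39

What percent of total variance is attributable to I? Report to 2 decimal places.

16.27%

SS loadings for I = 0.36² + 0.48² + 0.20² + 0.57² + 0.25² + 0.09² + 0.33² + 0.63² = 1.3013
With 8 standardized items, total variance = 8. Proportion = 1.3013/8 = 0.1627 → 16.27%.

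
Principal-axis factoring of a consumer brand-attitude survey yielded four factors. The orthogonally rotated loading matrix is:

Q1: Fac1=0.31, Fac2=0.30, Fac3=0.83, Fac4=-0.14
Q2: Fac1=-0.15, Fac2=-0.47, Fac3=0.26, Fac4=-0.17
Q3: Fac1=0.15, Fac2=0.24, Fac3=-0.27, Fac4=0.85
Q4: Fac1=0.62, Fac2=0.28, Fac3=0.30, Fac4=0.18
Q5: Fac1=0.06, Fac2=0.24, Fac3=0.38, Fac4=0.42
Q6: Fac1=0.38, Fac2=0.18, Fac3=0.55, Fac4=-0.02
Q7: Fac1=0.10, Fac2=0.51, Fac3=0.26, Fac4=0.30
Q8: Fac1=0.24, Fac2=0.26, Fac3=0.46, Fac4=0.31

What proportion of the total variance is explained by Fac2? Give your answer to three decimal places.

SS loadings for Fac2 = 0.30² + (-0.47)² + 0.24² + 0.28² + 0.24² + 0.18² + 0.51² + 0.26² = 0.8646
Proportion of variance = 0.8646 / 8 = 0.1081.

0.108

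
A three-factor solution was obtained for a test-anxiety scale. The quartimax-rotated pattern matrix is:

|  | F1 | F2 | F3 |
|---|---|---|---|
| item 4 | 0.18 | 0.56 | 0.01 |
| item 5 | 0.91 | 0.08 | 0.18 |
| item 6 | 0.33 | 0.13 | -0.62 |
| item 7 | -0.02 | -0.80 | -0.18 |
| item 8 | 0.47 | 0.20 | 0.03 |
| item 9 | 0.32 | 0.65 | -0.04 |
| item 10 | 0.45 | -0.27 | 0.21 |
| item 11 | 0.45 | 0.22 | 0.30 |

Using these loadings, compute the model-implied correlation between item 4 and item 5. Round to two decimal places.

0.21

r̂ = Σ λ_i·λ_j across factors = (0.18)(0.91) + (0.56)(0.08) + (0.01)(0.18)
  = +0.1638 +0.0448 +0.0018 = 0.2104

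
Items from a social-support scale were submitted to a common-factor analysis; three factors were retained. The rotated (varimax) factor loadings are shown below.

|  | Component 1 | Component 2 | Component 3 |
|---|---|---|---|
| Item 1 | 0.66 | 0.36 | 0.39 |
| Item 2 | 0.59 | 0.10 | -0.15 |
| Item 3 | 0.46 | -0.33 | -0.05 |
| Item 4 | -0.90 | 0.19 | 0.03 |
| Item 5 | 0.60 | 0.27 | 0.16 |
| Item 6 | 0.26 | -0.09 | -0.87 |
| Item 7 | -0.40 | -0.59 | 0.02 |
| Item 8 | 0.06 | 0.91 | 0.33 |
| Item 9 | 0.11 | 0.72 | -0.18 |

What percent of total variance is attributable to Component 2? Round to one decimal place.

SS loadings for Component 2 = 0.36² + 0.10² + (-0.33)² + 0.19² + 0.27² + (-0.09)² + (-0.59)² + 0.91² + 0.72² = 2.0602
With 9 standardized items, total variance = 9. Proportion = 2.0602/9 = 0.2289 → 22.89%.

22.9%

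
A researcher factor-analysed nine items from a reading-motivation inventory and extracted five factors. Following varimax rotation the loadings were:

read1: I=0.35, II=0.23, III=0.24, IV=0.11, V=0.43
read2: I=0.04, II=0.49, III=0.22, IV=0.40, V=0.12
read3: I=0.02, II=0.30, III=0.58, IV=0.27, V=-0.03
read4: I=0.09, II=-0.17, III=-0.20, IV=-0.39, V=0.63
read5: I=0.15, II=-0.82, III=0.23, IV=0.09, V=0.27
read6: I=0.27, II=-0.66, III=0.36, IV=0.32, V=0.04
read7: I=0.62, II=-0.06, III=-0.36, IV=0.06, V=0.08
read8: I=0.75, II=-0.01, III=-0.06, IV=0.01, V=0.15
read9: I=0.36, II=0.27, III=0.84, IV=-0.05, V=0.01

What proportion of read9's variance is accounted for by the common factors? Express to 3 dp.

0.911

h² = 0.36² + 0.27² + 0.84² + (-0.05)² + 0.01² = 0.1296 + 0.0729 + 0.7056 + 0.0025 + 0.0001 = 0.9107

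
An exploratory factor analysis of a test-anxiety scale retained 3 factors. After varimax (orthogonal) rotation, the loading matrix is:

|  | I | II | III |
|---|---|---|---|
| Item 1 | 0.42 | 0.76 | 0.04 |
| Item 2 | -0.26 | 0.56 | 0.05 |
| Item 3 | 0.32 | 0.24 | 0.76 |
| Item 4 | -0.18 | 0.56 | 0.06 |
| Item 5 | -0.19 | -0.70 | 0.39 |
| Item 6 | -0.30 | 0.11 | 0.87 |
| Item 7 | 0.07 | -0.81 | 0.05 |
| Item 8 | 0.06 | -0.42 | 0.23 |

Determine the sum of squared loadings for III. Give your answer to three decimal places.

SS loadings for III = 0.04² + 0.05² + 0.76² + 0.06² + 0.39² + 0.87² + 0.05² + 0.23² = 0.0016 + 0.0025 + 0.5776 + 0.0036 + 0.1521 + 0.7569 + 0.0025 + 0.0529 = 1.5497

1.550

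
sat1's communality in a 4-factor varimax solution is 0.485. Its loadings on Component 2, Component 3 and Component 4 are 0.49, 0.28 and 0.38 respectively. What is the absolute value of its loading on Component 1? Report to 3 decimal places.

Under orthogonal rotation h² = Σλ², so λ_Component 1² = h² − (0.4629) = 0.485 − 0.4629 = 0.0221.
|λ| = √0.0221 = 0.1487.

0.149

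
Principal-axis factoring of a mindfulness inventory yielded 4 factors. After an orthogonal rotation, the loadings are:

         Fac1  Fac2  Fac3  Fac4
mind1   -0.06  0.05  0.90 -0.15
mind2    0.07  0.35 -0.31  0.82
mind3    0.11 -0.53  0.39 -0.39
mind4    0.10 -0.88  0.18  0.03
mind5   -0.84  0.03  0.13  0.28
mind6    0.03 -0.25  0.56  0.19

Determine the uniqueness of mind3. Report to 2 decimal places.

h² = 0.11² + (-0.53)² + 0.39² + (-0.39)² = 0.0121 + 0.2809 + 0.1521 + 0.1521 = 0.5972
Uniqueness u² = 1 − h² = 1 − 0.5972 = 0.4028

0.40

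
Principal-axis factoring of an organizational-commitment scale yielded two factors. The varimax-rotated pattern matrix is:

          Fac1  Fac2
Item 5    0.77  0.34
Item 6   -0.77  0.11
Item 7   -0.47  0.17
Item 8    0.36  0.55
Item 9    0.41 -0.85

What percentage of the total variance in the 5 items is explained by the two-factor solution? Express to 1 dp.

Communalities: 0.7085, 0.6050, 0.2498, 0.4321, 0.8906; Σh² = 2.8860.
Total variance with 5 standardized items is 5, so the solution explains 2.8860/5 = 0.5772 = 57.72%.

57.7%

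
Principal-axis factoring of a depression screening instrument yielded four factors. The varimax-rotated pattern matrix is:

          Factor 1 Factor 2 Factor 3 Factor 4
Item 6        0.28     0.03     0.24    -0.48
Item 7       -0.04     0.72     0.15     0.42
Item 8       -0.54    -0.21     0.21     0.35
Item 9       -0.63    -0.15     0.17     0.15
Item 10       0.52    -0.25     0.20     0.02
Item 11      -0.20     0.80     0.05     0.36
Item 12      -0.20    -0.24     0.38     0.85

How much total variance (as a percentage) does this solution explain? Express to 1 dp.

60.1%

Communalities: 0.3673, 0.7189, 0.5023, 0.4708, 0.3733, 0.8121, 0.9645; Σh² = 4.2092.
Total variance with 7 standardized items is 7, so the solution explains 4.2092/7 = 0.6013 = 60.13%.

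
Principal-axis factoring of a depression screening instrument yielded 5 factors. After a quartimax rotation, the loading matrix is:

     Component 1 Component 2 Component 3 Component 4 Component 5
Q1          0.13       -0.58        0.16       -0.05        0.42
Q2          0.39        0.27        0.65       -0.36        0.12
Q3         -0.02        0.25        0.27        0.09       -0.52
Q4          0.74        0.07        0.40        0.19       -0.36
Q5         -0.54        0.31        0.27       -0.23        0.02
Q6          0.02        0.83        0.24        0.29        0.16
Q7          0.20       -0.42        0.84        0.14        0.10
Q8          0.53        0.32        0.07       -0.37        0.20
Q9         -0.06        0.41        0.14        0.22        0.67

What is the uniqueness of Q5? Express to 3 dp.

h² = (-0.54)² + 0.31² + 0.27² + (-0.23)² + 0.02² = 0.2916 + 0.0961 + 0.0729 + 0.0529 + 0.0004 = 0.5139
Uniqueness u² = 1 − h² = 1 − 0.5139 = 0.4861

0.486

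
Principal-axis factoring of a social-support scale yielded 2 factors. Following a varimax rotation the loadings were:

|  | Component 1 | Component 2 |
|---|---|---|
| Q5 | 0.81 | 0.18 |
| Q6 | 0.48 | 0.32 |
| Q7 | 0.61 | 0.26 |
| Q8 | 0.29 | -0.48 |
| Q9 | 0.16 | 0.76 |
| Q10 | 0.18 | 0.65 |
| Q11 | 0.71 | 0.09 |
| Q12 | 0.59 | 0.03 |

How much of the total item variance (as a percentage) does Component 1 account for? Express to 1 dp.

SS loadings for Component 1 = 0.81² + 0.48² + 0.61² + 0.29² + 0.16² + 0.18² + 0.71² + 0.59² = 2.2529
With 8 standardized items, total variance = 8. Proportion = 2.2529/8 = 0.2816 → 28.16%.

28.2%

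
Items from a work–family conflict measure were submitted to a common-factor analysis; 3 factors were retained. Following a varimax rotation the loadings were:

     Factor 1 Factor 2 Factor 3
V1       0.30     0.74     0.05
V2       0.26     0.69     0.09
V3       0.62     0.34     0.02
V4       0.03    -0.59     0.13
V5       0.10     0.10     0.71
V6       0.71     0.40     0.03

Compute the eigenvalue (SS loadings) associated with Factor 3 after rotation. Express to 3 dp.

SS loadings for Factor 3 = 0.05² + 0.09² + 0.02² + 0.13² + 0.71² + 0.03² = 0.0025 + 0.0081 + 0.0004 + 0.0169 + 0.5041 + 0.0009 = 0.5329

0.533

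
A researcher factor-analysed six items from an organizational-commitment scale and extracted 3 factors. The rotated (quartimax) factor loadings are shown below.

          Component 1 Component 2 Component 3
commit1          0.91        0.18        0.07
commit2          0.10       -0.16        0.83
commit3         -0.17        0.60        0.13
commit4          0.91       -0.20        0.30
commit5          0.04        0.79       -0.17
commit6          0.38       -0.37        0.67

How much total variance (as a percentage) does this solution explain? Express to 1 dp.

SS loadings by factor: 1.8411, 1.2190, 1.2785; total = 4.3386.
Total variance with 6 standardized items is 6, so the solution explains 4.3386/6 = 0.7231 = 72.31%.

72.3%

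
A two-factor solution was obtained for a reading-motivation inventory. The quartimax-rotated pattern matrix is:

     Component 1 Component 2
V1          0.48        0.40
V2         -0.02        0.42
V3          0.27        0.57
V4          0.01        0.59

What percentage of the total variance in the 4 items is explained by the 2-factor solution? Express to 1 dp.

SS loadings by factor: 0.3038, 1.0094; total = 1.3132.
Total variance with 4 standardized items is 4, so the solution explains 1.3132/4 = 0.3283 = 32.83%.

32.8%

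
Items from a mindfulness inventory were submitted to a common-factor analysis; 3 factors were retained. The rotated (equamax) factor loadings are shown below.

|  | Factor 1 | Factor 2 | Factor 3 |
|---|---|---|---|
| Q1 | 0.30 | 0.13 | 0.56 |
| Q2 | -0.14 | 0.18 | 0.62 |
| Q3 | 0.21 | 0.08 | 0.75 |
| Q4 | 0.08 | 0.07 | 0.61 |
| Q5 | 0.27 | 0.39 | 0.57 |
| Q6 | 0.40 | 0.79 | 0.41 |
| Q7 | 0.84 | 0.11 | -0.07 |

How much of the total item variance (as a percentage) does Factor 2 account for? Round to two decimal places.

12.13%

SS loadings for Factor 2 = 0.13² + 0.18² + 0.08² + 0.07² + 0.39² + 0.79² + 0.11² = 0.8489
With 7 standardized items, total variance = 7. Proportion = 0.8489/7 = 0.1213 → 12.13%.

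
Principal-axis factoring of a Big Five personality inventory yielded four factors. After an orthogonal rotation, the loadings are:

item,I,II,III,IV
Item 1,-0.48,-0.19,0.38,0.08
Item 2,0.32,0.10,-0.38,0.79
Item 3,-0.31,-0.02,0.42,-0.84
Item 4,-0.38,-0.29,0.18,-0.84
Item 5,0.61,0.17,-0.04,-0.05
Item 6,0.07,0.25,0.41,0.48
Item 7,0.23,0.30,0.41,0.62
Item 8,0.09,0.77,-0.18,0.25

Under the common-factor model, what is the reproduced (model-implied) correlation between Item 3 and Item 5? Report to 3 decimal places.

r̂ = Σ λ_i·λ_j across factors = (-0.31)(0.61) + (-0.02)(0.17) + (0.42)(-0.04) + (-0.84)(-0.05)
  = -0.1891 -0.0034 -0.0168 +0.0420 = -0.1673

-0.167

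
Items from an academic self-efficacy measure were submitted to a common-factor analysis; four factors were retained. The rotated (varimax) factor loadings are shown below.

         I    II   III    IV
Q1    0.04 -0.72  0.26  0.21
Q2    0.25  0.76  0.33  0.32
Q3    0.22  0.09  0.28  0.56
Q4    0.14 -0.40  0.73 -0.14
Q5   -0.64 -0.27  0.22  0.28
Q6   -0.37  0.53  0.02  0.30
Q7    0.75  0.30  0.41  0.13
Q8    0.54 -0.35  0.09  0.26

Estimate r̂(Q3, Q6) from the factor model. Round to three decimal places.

r̂ = Σ λ_i·λ_j across factors = (0.22)(-0.37) + (0.09)(0.53) + (0.28)(0.02) + (0.56)(0.30)
  = -0.0814 +0.0477 +0.0056 +0.1680 = 0.1399

0.140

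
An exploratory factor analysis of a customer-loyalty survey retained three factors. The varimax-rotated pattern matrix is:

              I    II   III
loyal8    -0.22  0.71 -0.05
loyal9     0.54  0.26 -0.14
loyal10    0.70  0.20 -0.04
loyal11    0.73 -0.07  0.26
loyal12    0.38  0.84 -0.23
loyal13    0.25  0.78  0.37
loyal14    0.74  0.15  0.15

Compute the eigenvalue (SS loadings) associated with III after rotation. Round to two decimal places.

SS loadings for III = (-0.05)² + (-0.14)² + (-0.04)² + 0.26² + (-0.23)² + 0.37² + 0.15² = 0.0025 + 0.0196 + 0.0016 + 0.0676 + 0.0529 + 0.1369 + 0.0225 = 0.3036

0.30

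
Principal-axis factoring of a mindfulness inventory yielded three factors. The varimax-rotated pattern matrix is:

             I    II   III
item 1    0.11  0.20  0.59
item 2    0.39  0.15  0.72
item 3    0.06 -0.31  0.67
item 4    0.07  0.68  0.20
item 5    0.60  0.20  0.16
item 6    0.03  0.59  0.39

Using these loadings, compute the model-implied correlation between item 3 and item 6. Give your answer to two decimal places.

r̂ = Σ λ_i·λ_j across factors = (0.06)(0.03) + (-0.31)(0.59) + (0.67)(0.39)
  = +0.0018 -0.1829 +0.2613 = 0.0802

0.08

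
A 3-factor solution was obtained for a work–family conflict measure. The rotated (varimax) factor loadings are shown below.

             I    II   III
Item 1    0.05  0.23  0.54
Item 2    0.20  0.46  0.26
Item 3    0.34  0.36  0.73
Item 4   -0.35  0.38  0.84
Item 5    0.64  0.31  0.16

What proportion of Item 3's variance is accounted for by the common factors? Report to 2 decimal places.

h² = 0.34² + 0.36² + 0.73² = 0.1156 + 0.1296 + 0.5329 = 0.7781

0.78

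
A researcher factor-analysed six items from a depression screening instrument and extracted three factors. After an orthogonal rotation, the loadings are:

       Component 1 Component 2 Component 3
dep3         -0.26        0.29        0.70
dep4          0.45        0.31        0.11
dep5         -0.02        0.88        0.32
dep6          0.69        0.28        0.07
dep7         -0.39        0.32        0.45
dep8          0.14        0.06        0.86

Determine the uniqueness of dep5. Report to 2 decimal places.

0.12

h² = (-0.02)² + 0.88² + 0.32² = 0.0004 + 0.7744 + 0.1024 = 0.8772
Uniqueness u² = 1 − h² = 1 − 0.8772 = 0.1228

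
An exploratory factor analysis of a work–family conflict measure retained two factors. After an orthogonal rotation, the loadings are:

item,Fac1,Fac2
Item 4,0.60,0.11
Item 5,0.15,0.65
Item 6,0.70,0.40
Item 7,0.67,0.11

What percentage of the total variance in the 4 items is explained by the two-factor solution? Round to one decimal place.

Communalities: 0.3721, 0.4450, 0.6500, 0.4610; Σh² = 1.9281.
Total variance with 4 standardized items is 4, so the solution explains 1.9281/4 = 0.4820 = 48.20%.

48.2%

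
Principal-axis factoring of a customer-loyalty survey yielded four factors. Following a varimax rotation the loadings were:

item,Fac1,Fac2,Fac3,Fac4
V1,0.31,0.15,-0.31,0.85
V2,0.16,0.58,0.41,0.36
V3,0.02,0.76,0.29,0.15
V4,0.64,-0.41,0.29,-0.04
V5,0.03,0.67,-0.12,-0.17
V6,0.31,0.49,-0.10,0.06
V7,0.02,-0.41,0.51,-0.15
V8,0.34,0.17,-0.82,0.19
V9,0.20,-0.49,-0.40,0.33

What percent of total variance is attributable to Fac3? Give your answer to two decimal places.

17.21%

SS loadings for Fac3 = (-0.31)² + 0.41² + 0.29² + 0.29² + (-0.12)² + (-0.10)² + 0.51² + (-0.82)² + (-0.40)² = 1.5493
With 9 standardized items, total variance = 9. Proportion = 1.5493/9 = 0.1721 → 17.21%.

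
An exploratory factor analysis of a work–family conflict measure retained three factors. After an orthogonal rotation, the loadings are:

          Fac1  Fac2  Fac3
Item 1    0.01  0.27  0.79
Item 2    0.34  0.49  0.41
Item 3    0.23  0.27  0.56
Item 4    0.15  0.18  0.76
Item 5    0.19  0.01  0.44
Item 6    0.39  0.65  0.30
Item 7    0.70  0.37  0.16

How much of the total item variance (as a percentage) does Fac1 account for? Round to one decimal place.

12.4%

SS loadings for Fac1 = 0.01² + 0.34² + 0.23² + 0.15² + 0.19² + 0.39² + 0.70² = 0.8693
With 7 standardized items, total variance = 7. Proportion = 0.8693/7 = 0.1242 → 12.42%.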